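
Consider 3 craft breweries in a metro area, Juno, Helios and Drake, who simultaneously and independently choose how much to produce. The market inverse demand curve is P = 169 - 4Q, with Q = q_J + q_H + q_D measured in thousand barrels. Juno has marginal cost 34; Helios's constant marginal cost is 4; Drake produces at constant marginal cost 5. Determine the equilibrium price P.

53

Juno's profit: π_J = (169 - 4Q)q_J - (34q_J). Setting ∂π_J/∂q_J = 0: 135 - 8q_J - 4(q_H + q_D) = 0.
Helios's first-order condition: 165 - 8q_H - 4(q_J + q_D) = 0.
Drake's first-order condition: 164 - 8q_D - 4(q_J + q_H) = 0.
Summing all 3 equations gives 464 − 16Q = 0, hence Q = 29.
Back-substituting: q_J = (135 − 116)/4 = 19/4, q_H = (165 − 116)/4 = 49/4, q_D = (164 − 116)/4 = 12.
Total output Q = 29, so price P = 169 - 4·29 = 53.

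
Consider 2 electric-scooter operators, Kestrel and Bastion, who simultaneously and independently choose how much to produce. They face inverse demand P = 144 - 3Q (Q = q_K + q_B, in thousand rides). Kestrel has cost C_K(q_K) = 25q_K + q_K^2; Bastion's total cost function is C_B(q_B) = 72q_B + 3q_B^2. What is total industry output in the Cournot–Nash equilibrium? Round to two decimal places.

Kestrel's profit: π_K = (144 - 3Q)q_K - (25q_K + q_K²). Setting ∂π_K/∂q_K = 0: 119 - 8q_K - 3(q_B) = 0.
Bastion's first-order condition: 72 - 12q_B - 3(q_K) = 0.
Rearranging gives the reaction functions q_K = (119 - 3q_B)/8 and q_B = (72 - 3q_K)/12.
Solving the pair: q_K = 404/29, q_B = 73/29.
Total output Q = 404/29 + 73/29 = 477/29.

16.45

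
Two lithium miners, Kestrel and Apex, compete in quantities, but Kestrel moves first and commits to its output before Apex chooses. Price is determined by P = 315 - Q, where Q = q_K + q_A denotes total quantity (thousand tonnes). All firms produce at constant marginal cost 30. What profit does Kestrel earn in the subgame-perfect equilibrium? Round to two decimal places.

The follower Apex best-responds to any q_K: π_A = (315 - Q)q_A - 30q_A.
Setting the follower's marginal profit to zero, 285 - q_K - 2q_A = 0, i.e. q_A = (285 - q_K)/2.
Kestrel substitutes q_A(q_K) into its own profit: π_K = q_K(315 - q_K - (285 - q_K)/2) - 30q_K = (345/2 - (1/2)q_K)q_K - 30q_K.
Maximising: ∂π_K/∂q_K = 285/2 - q_K = 0, giving q_K = 285/2.
Then q_A = (285 - 285/2)/2 = 285/4.
Price P = 315 - 855/4 = 405/4.
Kestrel's profit: (405/4 - 30)·(285/2) = 10153.1250.

10153.13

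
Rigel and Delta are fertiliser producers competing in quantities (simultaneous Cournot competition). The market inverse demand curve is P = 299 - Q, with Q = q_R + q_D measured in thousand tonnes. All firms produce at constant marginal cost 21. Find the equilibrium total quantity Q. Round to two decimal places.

185.33

A representative firm's profit is π_i = q_i(299 - Q) - 21q_i.
Setting ∂π_i/∂q_i = 0 with rivals' quantities fixed: 278 - 2q_i - q_j = 0.
By symmetry each firm produces the same amount; substituting q_j = q_i yields q_i = 278/3.
Total output Q = 278/3 + 278/3 = 556/3.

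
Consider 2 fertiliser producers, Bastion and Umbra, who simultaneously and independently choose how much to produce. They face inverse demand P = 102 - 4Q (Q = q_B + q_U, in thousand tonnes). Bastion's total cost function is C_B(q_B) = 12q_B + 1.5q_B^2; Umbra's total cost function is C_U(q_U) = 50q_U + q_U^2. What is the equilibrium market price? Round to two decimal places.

Bastion's profit: π_B = (102 - 4Q)q_B - (12q_B + (3/2)q_B²). Setting ∂π_B/∂q_B = 0: 90 - 11q_B - 4(q_U) = 0.
Umbra's first-order condition: 52 - 10q_U - 4(q_B) = 0.
So q_B = (90 - 4q_U)/11 and q_U = (52 - 4q_B)/10.
Substituting one into the other gives q_B = 346/47 and q_U = 106/47.
Total output Q = 452/47, so price P = 102 - 4·(452/47) = 63.5319.

63.53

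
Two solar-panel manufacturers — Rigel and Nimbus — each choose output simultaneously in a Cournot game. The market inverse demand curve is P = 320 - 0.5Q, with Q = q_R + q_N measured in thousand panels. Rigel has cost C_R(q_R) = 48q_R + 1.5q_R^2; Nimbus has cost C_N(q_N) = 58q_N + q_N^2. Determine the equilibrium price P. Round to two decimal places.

Rigel's profit: π_R = (320 - 0.5Q)q_R - (48q_R + (3/2)q_R²). Setting ∂π_R/∂q_R = 0: 272 - 4q_R - (1/2)(q_N) = 0.
Nimbus's first-order condition: 262 - 3q_N - (1/2)(q_R) = 0.
Best responses: q_R = (272 - (1/2)q_N)/4, q_N = (262 - (1/2)q_R)/3.
Solving the pair: q_R = 58.2979, q_N = 77.6170.
Total output Q = 135.9149, so price P = 320 - (1/2)·135.9149 = 252.0426.

252.04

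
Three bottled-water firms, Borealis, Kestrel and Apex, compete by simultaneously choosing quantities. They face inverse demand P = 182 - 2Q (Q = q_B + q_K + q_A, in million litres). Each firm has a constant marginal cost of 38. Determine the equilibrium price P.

A representative firm's profit is π_i = q_i(182 - 2Q) - 38q_i.
Setting ∂π_i/∂q_i = 0 with rivals' quantities fixed: 144 - 4q_i - 2·Σ_{j≠i} q_j = 0.
By symmetry each firm produces the same amount; substituting Σ_{j≠i} q_j = 2q_i yields q_i = 144/8 = 18.
Total output Q = 54, so price P = 182 - 2·54 = 74.

74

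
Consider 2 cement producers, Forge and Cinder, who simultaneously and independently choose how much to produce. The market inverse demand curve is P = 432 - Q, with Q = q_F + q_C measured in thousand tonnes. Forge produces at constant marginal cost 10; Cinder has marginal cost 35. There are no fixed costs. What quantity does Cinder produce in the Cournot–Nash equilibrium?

Forge's profit: π_F = (432 - Q)q_F - (10q_F). Setting ∂π_F/∂q_F = 0: 422 - 2q_F - (q_C) = 0.
Cinder's first-order condition: 397 - 2q_C - (q_F) = 0.
So q_F = (422 - q_C)/2 and q_C = (397 - q_F)/2.
Substituting one into the other gives q_F = 149 and q_C = 124.

124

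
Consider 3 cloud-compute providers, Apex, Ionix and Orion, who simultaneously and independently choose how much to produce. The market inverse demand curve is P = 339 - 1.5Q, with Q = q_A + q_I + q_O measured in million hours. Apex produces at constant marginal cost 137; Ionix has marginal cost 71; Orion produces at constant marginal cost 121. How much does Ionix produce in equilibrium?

Apex's profit: π_A = (339 - 1.5Q)q_A - (137q_A). Setting ∂π_A/∂q_A = 0: 202 - 3q_A - (3/2)(q_I + q_O) = 0.
Ionix's first-order condition: 268 - 3q_I - (3/2)(q_A + q_O) = 0.
Orion's profit: π_O = (339 - 1.5Q)q_O - (121q_O). Setting ∂π_O/∂q_O = 0: 218 - 3q_O - (3/2)(q_A + q_I) = 0.
Adding the 3 first-order conditions: 688 − 6Q = 0, so Q = 344/3.
Back-substituting: q_A = (202 − 172)/(3/2) = 20, q_I = (268 − 172)/(3/2) = 64, q_O = (218 − 172)/(3/2) = 92/3.

64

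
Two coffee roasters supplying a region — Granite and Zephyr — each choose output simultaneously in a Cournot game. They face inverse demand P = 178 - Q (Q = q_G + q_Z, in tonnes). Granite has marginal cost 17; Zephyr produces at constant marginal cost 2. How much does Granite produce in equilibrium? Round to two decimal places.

Granite's profit: π_G = (178 - Q)q_G - (17q_G). Setting ∂π_G/∂q_G = 0: 161 - 2q_G - (q_Z) = 0.
Zephyr's profit: π_Z = (178 - Q)q_Z - (2q_Z). Setting ∂π_Z/∂q_Z = 0: 176 - 2q_Z - (q_G) = 0.
Best responses: q_G = (161 - q_Z)/2, q_Z = (176 - q_G)/2.
Solving the pair: q_G = 146/3, q_Z = 191/3.

48.67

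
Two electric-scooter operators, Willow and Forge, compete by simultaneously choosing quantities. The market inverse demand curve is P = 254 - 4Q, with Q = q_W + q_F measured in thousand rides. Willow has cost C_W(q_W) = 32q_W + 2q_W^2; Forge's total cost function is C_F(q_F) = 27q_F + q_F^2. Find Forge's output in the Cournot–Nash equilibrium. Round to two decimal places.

17.65

Willow's profit: π_W = (254 - 4Q)q_W - (32q_W + 2q_W²). Setting ∂π_W/∂q_W = 0: 222 - 12q_W - 4(q_F) = 0.
Forge's first-order condition: 227 - 10q_F - 4(q_W) = 0.
Best responses: q_W = (222 - 4q_F)/12, q_F = (227 - 4q_W)/10.
Solving the pair: q_W = 164/13, q_F = 459/26.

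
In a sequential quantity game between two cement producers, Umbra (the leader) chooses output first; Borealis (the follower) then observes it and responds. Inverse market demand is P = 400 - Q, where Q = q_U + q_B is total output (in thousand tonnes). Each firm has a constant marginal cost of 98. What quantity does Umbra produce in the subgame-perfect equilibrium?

Solve by backward induction. Given q_U, the follower Borealis maximises π_B = (400 - q_U - q_B)q_B - 98q_B.
Follower FOC: 302 - q_U - 2q_B = 0, so q_B(q_U) = (302 - q_U)/2.
Umbra substitutes q_B(q_U) into its own profit: π_U = q_U(400 - q_U - (302 - q_U)/2) - 98q_U = (249 - (1/2)q_U)q_U - 98q_U.
Maximising: ∂π_U/∂q_U = 151 - q_U = 0, giving q_U = 151.
Then q_B = (302 - 151)/2 = 151/2.

151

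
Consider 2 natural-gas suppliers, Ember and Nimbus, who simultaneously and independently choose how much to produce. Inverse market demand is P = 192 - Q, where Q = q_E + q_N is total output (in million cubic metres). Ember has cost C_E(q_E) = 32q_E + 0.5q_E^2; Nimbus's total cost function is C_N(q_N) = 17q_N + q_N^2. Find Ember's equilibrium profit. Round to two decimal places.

2680.48

Ember's profit: π_E = (192 - Q)q_E - (32q_E + (1/2)q_E²). Setting ∂π_E/∂q_E = 0: 160 - 3q_E - (q_N) = 0.
Nimbus's profit: π_N = (192 - Q)q_N - (17q_N + q_N²). Setting ∂π_N/∂q_N = 0: 175 - 4q_N - (q_E) = 0.
So q_E = (160 - q_N)/3 and q_N = (175 - q_E)/4.
Substituting one into the other gives q_E = 465/11 and q_N = 365/11.
Price P = 192 - 830/11 = 1282/11.
Ember's profit: (1282/11)·(465/11) - 32·(465/11) - (1/2)(465/11)² = 2680.4752.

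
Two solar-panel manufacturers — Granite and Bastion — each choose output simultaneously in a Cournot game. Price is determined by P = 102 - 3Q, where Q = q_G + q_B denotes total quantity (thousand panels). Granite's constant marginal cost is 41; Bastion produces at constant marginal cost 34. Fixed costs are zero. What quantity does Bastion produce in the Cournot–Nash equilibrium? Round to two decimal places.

8.33

Granite's profit: π_G = (102 - 3Q)q_G - (41q_G). Setting ∂π_G/∂q_G = 0: 61 - 6q_G - 3(q_B) = 0.
Bastion's first-order condition: 68 - 6q_B - 3(q_G) = 0.
Best responses: q_G = (61 - 3q_B)/6, q_B = (68 - 3q_G)/6.
Solving the pair: q_G = 6, q_B = 25/3.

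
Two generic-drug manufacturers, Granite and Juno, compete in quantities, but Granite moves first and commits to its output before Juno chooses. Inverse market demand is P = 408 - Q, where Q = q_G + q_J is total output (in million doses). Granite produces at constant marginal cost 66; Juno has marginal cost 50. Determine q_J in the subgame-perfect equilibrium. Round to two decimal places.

97.50

Solve by backward induction. Given q_G, the follower Juno maximises π_J = (408 - q_G - q_J)q_J - 50q_J.
∂π_J/∂q_J = 358 - q_G - 2q_J = 0 gives the reaction function q_J = (358 - q_G)/2.
The leader anticipates this reaction. Substituting into P = 408 - Q gives P = 229 - (1/2)q_G, so π_G = (229 - (1/2)q_G)q_G - 66q_G.
The leader's first-order condition 163 - q_G = 0 yields q_G = 163.
Then q_J = (358 - 163)/2 = 195/2.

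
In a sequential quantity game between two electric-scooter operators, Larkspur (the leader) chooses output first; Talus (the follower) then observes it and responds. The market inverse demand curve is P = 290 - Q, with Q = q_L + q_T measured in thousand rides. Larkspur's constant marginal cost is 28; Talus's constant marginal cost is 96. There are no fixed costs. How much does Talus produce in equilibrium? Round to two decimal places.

14.50

The follower Talus best-responds to any q_L: π_T = (290 - Q)q_T - 96q_T.
Setting the follower's marginal profit to zero, 194 - q_L - 2q_T = 0, i.e. q_T = (194 - q_L)/2.
The leader anticipates this reaction. Substituting into P = 290 - Q gives P = 193 - (1/2)q_L, so π_L = (193 - (1/2)q_L)q_L - 28q_L.
Leader FOC: 165 - q_L = 0, so q_L = 165.
Then q_T = (194 - 165)/2 = 29/2.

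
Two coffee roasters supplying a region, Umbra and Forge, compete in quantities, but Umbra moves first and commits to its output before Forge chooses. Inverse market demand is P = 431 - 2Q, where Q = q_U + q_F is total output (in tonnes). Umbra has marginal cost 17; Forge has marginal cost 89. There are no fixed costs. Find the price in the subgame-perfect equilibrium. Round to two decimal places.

Solve by backward induction. Given q_U, the follower Forge maximises π_F = (431 - 2q_U - 2q_F)q_F - 89q_F.
∂π_F/∂q_F = 342 - 2q_U - 4q_F = 0 gives the reaction function q_F = (342 - 2q_U)/4.
The leader anticipates this reaction. Substituting into P = 431 - 2Q gives P = 260 - q_U, so π_U = (260 - q_U)q_U - 17q_U.
Leader FOC: 243 - 2q_U = 0, so q_U = 243/2.
Then q_F = (342 - 2·(243/2))/4 = 99/4.
Total output Q = 585/4, so price P = 431 - 2·(585/4) = 277/2.

138.50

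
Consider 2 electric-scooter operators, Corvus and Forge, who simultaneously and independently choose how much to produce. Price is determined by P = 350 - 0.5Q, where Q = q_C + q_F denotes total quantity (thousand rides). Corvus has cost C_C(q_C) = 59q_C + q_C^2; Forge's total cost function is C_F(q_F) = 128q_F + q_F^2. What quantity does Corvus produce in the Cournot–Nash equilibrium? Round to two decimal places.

Corvus's profit: π_C = (350 - 0.5Q)q_C - (59q_C + q_C²). Setting ∂π_C/∂q_C = 0: 291 - 3q_C - (1/2)(q_F) = 0.
Forge's profit: π_F = (350 - 0.5Q)q_F - (128q_F + q_F²). Setting ∂π_F/∂q_F = 0: 222 - 3q_F - (1/2)(q_C) = 0.
So q_C = (291 - (1/2)q_F)/3 and q_F = (222 - (1/2)q_C)/3.
Solving the pair: q_C = 87.0857, q_F = 59.4857.

87.09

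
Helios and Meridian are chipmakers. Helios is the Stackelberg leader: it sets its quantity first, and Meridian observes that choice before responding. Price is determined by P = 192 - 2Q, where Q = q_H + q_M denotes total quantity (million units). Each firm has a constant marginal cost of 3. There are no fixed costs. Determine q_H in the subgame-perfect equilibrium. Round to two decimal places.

47.25

The follower Meridian best-responds to any q_H: π_M = (192 - 2Q)q_M - 3q_M.
Follower FOC: 189 - 2q_H - 4q_M = 0, so q_M(q_H) = (189 - 2q_H)/4.
Helios substitutes q_M(q_H) into its own profit: π_H = q_H(192 - 2q_H - (189 - 2q_H)/2) - 3q_H = (195/2 - q_H)q_H - 3q_H.
Leader FOC: 189/2 - 2q_H = 0, so q_H = 189/4.
Then q_M = (189 - 2·(189/4))/4 = 189/8.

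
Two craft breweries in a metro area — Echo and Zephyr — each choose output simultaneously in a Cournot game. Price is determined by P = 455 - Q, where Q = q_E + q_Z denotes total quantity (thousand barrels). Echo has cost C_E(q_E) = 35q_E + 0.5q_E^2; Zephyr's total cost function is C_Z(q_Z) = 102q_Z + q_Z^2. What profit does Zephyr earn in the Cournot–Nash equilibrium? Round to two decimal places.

Echo's profit: π_E = (455 - Q)q_E - (35q_E + (1/2)q_E²). Setting ∂π_E/∂q_E = 0: 420 - 3q_E - (q_Z) = 0.
Zephyr's profit: π_Z = (455 - Q)q_Z - (102q_Z + q_Z²). Setting ∂π_Z/∂q_Z = 0: 353 - 4q_Z - (q_E) = 0.
Rearranging gives the reaction functions q_E = (420 - q_Z)/3 and q_Z = (353 - q_E)/4.
Substituting one into the other gives q_E = 1327/11 and q_Z = 639/11.
Price P = 455 - 1966/11 = 276.2727.
Zephyr's profit: 276.2727·(639/11) - 102·(639/11) - (639/11)² = 6749.1074.

6749.11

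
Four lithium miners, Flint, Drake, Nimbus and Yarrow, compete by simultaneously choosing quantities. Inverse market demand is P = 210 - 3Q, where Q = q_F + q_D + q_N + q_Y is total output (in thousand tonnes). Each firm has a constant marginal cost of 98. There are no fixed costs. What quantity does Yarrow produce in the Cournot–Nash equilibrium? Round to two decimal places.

A representative firm's profit is π_i = q_i(210 - 3Q) - 98q_i.
Setting ∂π_i/∂q_i = 0 with rivals' quantities fixed: 112 - 6q_i - 3·Σ_{j≠i} q_j = 0.
With identical firms every q_j equals q_i, so Σ_{j≠i} q_j = 3q_i and 112 = 15q_i, giving q_i = 112/15.

7.47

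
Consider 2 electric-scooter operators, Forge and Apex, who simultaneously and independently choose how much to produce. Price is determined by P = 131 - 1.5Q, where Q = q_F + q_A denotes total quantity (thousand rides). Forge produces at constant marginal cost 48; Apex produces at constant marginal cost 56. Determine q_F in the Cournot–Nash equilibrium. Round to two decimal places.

Forge's profit: π_F = (131 - 1.5Q)q_F - (48q_F). Setting ∂π_F/∂q_F = 0: 83 - 3q_F - (3/2)(q_A) = 0.
Apex's first-order condition: 75 - 3q_A - (3/2)(q_F) = 0.
Best responses: q_F = (83 - (3/2)q_A)/3, q_A = (75 - (3/2)q_F)/3.
Substituting one into the other gives q_F = 182/9 and q_A = 134/9.

20.22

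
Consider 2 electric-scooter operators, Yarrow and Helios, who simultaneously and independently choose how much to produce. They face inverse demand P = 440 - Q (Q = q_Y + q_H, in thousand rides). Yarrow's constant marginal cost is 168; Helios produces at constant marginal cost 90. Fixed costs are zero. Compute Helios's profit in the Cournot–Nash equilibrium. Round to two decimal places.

Yarrow's profit: π_Y = (440 - Q)q_Y - (168q_Y). Setting ∂π_Y/∂q_Y = 0: 272 - 2q_Y - (q_H) = 0.
Helios's first-order condition: 350 - 2q_H - (q_Y) = 0.
So q_Y = (272 - q_H)/2 and q_H = (350 - q_Y)/2.
Solving the pair: q_Y = 194/3, q_H = 428/3.
Price P = 440 - 622/3 = 698/3.
Helios's profit: (698/3 - 90)·(428/3) = 20353.7778.

20353.78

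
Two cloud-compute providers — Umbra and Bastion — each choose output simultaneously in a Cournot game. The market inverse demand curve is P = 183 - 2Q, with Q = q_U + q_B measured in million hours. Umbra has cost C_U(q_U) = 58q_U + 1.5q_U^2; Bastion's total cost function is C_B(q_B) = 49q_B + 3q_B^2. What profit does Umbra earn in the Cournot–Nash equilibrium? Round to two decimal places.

Umbra's profit: π_U = (183 - 2Q)q_U - (58q_U + (3/2)q_U²). Setting ∂π_U/∂q_U = 0: 125 - 7q_U - 2(q_B) = 0.
Bastion's first-order condition: 134 - 10q_B - 2(q_U) = 0.
So q_U = (125 - 2q_B)/7 and q_B = (134 - 2q_U)/10.
Substituting one into the other gives q_U = 491/33 and q_B = 344/33.
Price P = 183 - 2·(835/33) = 132.3939.
Umbra's profit: 132.3939·(491/33) - 58·(491/33) - (3/2)(491/33)² = 774.8242.

774.82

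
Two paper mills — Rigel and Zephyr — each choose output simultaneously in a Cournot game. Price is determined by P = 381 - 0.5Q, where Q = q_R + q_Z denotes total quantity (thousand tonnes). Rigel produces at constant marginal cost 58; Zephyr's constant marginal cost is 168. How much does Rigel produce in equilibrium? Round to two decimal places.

288.67

Rigel's profit: π_R = (381 - 0.5Q)q_R - (58q_R). Setting ∂π_R/∂q_R = 0: 323 - q_R - (1/2)(q_Z) = 0.
Zephyr's first-order condition: 213 - q_Z - (1/2)(q_R) = 0.
So q_R = (323 - (1/2)q_Z) and q_Z = (213 - (1/2)q_R).
Solving the pair: q_R = 866/3, q_Z = 206/3.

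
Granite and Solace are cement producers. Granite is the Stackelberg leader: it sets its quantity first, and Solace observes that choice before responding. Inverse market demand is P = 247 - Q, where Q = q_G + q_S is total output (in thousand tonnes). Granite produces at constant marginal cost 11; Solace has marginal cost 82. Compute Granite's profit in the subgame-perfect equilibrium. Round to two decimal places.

11781.13

The follower Solace best-responds to any q_G: π_S = (247 - Q)q_S - 82q_S.
Follower FOC: 165 - q_G - 2q_S = 0, so q_S(q_G) = (165 - q_G)/2.
Granite substitutes q_S(q_G) into its own profit: π_G = q_G(247 - q_G - (165 - q_G)/2) - 11q_G = (329/2 - (1/2)q_G)q_G - 11q_G.
The leader's first-order condition 307/2 - q_G = 0 yields q_G = 307/2.
Then q_S = (165 - 307/2)/2 = 23/4.
Price P = 247 - 637/4 = 351/4.
Granite's profit: (351/4 - 11)·(307/2) = 11781.1250.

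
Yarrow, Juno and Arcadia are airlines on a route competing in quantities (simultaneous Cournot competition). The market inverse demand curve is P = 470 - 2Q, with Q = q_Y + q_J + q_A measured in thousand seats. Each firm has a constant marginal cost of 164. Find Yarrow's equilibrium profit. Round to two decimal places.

2926.13

Each firm earns π_i = (470 - 2Q)q_i - 164q_i.
First-order condition (treating rivals' output as given): 306 - 4q_i - 2·Σ_{j≠i} q_j = 0.
By symmetry each firm produces the same amount; substituting Σ_{j≠i} q_j = 2q_i yields q_i = 306/8 = 153/4.
Price P = 470 - 2·(459/4) = 481/2.
Yarrow's profit: (481/2 - 164)·(153/4) = 2926.1250.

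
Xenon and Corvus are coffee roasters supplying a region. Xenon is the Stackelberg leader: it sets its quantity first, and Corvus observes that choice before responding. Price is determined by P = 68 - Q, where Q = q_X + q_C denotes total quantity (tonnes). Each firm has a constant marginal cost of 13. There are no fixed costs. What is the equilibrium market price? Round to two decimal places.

26.75

The follower Corvus best-responds to any q_X: π_C = (68 - Q)q_C - 13q_C.
Setting the follower's marginal profit to zero, 55 - q_X - 2q_C = 0, i.e. q_C = (55 - q_X)/2.
Xenon substitutes q_C(q_X) into its own profit: π_X = q_X(68 - q_X - (55 - q_X)/2) - 13q_X = (81/2 - (1/2)q_X)q_X - 13q_X.
Leader FOC: 55/2 - q_X = 0, so q_X = 55/2.
Then q_C = (55 - 55/2)/2 = 55/4.
Total output Q = 165/4, so price P = 68 - 165/4 = 107/4.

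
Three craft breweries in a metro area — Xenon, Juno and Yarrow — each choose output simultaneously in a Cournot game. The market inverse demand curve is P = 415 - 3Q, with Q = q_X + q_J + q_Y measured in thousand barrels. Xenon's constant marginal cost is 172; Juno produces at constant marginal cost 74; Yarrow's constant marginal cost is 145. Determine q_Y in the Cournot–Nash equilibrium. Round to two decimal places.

18.83

Xenon's profit: π_X = (415 - 3Q)q_X - (172q_X). Setting ∂π_X/∂q_X = 0: 243 - 6q_X - 3(q_J + q_Y) = 0.
Juno's first-order condition: 341 - 6q_J - 3(q_X + q_Y) = 0.
Yarrow's first-order condition: 270 - 6q_Y - 3(q_X + q_J) = 0.
Adding the 3 conditions: 854 − 6Q − 6Q = 0, i.e. Q = 427/6.
Back-substituting: q_X = (243 − 427/2)/3 = 59/6, q_J = (341 − 427/2)/3 = 85/2, q_Y = (270 − 427/2)/3 = 113/6.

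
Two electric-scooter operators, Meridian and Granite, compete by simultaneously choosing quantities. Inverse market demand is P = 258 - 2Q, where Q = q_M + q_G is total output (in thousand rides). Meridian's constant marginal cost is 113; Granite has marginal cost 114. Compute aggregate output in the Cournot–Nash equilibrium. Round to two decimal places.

Meridian's profit: π_M = (258 - 2Q)q_M - (113q_M). Setting ∂π_M/∂q_M = 0: 145 - 4q_M - 2(q_G) = 0.
Granite's first-order condition: 144 - 4q_G - 2(q_M) = 0.
So q_M = (145 - 2q_G)/4 and q_G = (144 - 2q_M)/4.
Solving the pair: q_M = 73/3, q_G = 143/6.
Total output Q = 73/3 + 143/6 = 289/6.

48.17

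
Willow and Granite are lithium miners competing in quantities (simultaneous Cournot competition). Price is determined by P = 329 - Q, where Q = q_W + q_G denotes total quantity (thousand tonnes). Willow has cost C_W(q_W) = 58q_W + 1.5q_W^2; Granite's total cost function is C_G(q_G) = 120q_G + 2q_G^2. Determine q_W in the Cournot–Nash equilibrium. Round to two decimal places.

Willow's profit: π_W = (329 - Q)q_W - (58q_W + (3/2)q_W²). Setting ∂π_W/∂q_W = 0: 271 - 5q_W - (q_G) = 0.
Granite's first-order condition: 209 - 6q_G - (q_W) = 0.
So q_W = (271 - q_G)/5 and q_G = (209 - q_W)/6.
Substituting one into the other gives q_W = 1417/29 and q_G = 774/29.

48.86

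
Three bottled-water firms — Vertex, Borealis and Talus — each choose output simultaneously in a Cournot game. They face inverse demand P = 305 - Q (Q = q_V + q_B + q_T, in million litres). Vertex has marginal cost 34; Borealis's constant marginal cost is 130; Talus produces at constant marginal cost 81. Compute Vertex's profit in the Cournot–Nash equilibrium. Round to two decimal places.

Vertex's profit: π_V = (305 - Q)q_V - (34q_V). Setting ∂π_V/∂q_V = 0: 271 - 2q_V - (q_B + q_T) = 0.
Borealis's profit: π_B = (305 - Q)q_B - (130q_B). Setting ∂π_B/∂q_B = 0: 175 - 2q_B - (q_V + q_T) = 0.
Talus's first-order condition: 224 - 2q_T - (q_V + q_B) = 0.
Adding the 3 conditions: 670 − 2Q − 2Q = 0, i.e. Q = 335/2.
Back-substituting: q_V = (271 − 335/2) = 207/2, q_B = (175 − 335/2) = 15/2, q_T = (224 − 335/2) = 113/2.
Price P = 305 - 335/2 = 275/2.
Vertex's profit: (275/2 - 34)·(207/2) = 10712.2500.

10712.25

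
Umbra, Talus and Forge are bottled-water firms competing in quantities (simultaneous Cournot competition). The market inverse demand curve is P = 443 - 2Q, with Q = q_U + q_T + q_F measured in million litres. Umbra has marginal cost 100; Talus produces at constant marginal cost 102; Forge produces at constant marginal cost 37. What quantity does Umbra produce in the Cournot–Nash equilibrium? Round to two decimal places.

Umbra's profit: π_U = (443 - 2Q)q_U - (100q_U). Setting ∂π_U/∂q_U = 0: 343 - 4q_U - 2(q_T + q_F) = 0.
Talus's first-order condition: 341 - 4q_T - 2(q_U + q_F) = 0.
Forge's profit: π_F = (443 - 2Q)q_F - (37q_F). Setting ∂π_F/∂q_F = 0: 406 - 4q_F - 2(q_U + q_T) = 0.
Summing all 3 equations gives 1090 − 8Q = 0, hence Q = 545/4.
Back-substituting: q_U = (343 − 545/2)/2 = 141/4, q_T = (341 − 545/2)/2 = 137/4, q_F = (406 − 545/2)/2 = 267/4.

35.25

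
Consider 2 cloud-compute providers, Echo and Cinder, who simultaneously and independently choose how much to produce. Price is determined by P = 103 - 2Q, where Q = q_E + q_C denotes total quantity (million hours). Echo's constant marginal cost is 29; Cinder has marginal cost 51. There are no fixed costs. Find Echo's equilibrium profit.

512

Echo's profit: π_E = (103 - 2Q)q_E - (29q_E). Setting ∂π_E/∂q_E = 0: 74 - 4q_E - 2(q_C) = 0.
Cinder's profit: π_C = (103 - 2Q)q_C - (51q_C). Setting ∂π_C/∂q_C = 0: 52 - 4q_C - 2(q_E) = 0.
So q_E = (74 - 2q_C)/4 and q_C = (52 - 2q_E)/4.
Substituting one into the other gives q_E = 16 and q_C = 5.
Price P = 103 - 2·21 = 61.
Echo's profit: (61 - 29)·16 = 512.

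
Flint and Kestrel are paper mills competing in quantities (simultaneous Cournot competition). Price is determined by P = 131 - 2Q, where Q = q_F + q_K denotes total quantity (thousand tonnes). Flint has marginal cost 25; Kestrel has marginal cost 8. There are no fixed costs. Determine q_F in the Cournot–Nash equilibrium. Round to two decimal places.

Flint's profit: π_F = (131 - 2Q)q_F - (25q_F). Setting ∂π_F/∂q_F = 0: 106 - 4q_F - 2(q_K) = 0.
Kestrel's profit: π_K = (131 - 2Q)q_K - (8q_K). Setting ∂π_K/∂q_K = 0: 123 - 4q_K - 2(q_F) = 0.
Rearranging gives the reaction functions q_F = (106 - 2q_K)/4 and q_K = (123 - 2q_F)/4.
Solving the pair: q_F = 89/6, q_K = 70/3.

14.83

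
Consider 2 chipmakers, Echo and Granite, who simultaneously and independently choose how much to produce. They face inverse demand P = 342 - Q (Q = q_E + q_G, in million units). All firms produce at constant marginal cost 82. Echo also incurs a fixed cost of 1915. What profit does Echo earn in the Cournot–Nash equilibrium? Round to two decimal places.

5596.11

Each firm earns π_i = (342 - Q)q_i - 82q_i.
First-order condition (treating rivals' output as given): 260 - 2q_i - q_j = 0.
By symmetry each firm produces the same amount; substituting q_j = q_i yields q_i = 260/3.
Price P = 342 - 520/3 = 506/3.
Echo's profit: (506/3 - 82)·(260/3) - 1915 = 5596.1111.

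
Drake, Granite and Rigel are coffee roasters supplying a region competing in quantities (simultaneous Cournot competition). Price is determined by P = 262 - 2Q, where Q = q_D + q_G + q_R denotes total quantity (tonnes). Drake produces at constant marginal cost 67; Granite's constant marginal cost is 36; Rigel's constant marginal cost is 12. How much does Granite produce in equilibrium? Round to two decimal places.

29.13

Drake's profit: π_D = (262 - 2Q)q_D - (67q_D). Setting ∂π_D/∂q_D = 0: 195 - 4q_D - 2(q_G + q_R) = 0.
Granite's first-order condition: 226 - 4q_G - 2(q_D + q_R) = 0.
Rigel's profit: π_R = (262 - 2Q)q_R - (12q_R). Setting ∂π_R/∂q_R = 0: 250 - 4q_R - 2(q_D + q_G) = 0.
Summing all 3 equations gives 671 − 8Q = 0, hence Q = 671/8.
Back-substituting: q_D = (195 − 671/4)/2 = 109/8, q_G = (226 − 671/4)/2 = 233/8, q_R = (250 − 671/4)/2 = 329/8.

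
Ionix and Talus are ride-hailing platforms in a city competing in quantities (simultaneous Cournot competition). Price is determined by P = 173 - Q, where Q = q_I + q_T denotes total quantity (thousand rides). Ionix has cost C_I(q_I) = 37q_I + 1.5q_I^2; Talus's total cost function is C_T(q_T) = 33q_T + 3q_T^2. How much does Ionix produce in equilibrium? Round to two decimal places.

Ionix's profit: π_I = (173 - Q)q_I - (37q_I + (3/2)q_I²). Setting ∂π_I/∂q_I = 0: 136 - 5q_I - (q_T) = 0.
Talus's first-order condition: 140 - 8q_T - (q_I) = 0.
Best responses: q_I = (136 - q_T)/5, q_T = (140 - q_I)/8.
Solving the pair: q_I = 316/13, q_T = 188/13.

24.31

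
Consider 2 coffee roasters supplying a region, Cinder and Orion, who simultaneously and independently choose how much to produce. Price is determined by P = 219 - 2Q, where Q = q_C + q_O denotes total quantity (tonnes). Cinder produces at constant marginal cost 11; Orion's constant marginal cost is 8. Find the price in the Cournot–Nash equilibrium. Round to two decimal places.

79.33

Cinder's profit: π_C = (219 - 2Q)q_C - (11q_C). Setting ∂π_C/∂q_C = 0: 208 - 4q_C - 2(q_O) = 0.
Orion's first-order condition: 211 - 4q_O - 2(q_C) = 0.
Best responses: q_C = (208 - 2q_O)/4, q_O = (211 - 2q_C)/4.
Substituting one into the other gives q_C = 205/6 and q_O = 107/3.
Total output Q = 419/6, so price P = 219 - 2·(419/6) = 238/3.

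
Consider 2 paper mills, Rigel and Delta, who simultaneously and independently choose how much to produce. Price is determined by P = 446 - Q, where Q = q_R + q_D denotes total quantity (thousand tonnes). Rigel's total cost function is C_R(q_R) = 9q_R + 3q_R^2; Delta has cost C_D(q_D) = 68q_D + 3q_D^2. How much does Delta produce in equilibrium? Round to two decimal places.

41.06

Rigel's profit: π_R = (446 - Q)q_R - (9q_R + 3q_R²). Setting ∂π_R/∂q_R = 0: 437 - 8q_R - (q_D) = 0.
Delta's first-order condition: 378 - 8q_D - (q_R) = 0.
Best responses: q_R = (437 - q_D)/8, q_D = (378 - q_R)/8.
Solving the pair: q_R = 49.4921, q_D = 41.0635.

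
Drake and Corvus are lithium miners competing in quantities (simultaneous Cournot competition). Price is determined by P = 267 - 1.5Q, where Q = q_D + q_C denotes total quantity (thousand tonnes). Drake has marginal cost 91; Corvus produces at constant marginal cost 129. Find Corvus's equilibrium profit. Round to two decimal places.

Drake's profit: π_D = (267 - 1.5Q)q_D - (91q_D). Setting ∂π_D/∂q_D = 0: 176 - 3q_D - (3/2)(q_C) = 0.
Corvus's profit: π_C = (267 - 1.5Q)q_C - (129q_C). Setting ∂π_C/∂q_C = 0: 138 - 3q_C - (3/2)(q_D) = 0.
Rearranging gives the reaction functions q_D = (176 - (3/2)q_C)/3 and q_C = (138 - (3/2)q_D)/3.
Substituting one into the other gives q_D = 428/9 and q_C = 200/9.
Price P = 267 - (3/2)·(628/9) = 487/3.
Corvus's profit: (487/3 - 129)·(200/9) = 740.7407.

740.74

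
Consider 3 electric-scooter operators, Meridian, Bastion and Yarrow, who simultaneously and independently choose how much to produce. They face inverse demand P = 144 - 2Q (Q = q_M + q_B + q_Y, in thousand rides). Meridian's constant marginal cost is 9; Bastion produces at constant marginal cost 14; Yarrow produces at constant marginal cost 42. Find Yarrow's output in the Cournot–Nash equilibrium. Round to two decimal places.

Meridian's profit: π_M = (144 - 2Q)q_M - (9q_M). Setting ∂π_M/∂q_M = 0: 135 - 4q_M - 2(q_B + q_Y) = 0.
Bastion's first-order condition: 130 - 4q_B - 2(q_M + q_Y) = 0.
Yarrow's profit: π_Y = (144 - 2Q)q_Y - (42q_Y). Setting ∂π_Y/∂q_Y = 0: 102 - 4q_Y - 2(q_M + q_B) = 0.
Adding the 3 first-order conditions: 367 − 8Q = 0, so Q = 367/8.
Back-substituting: q_M = (135 − 367/4)/2 = 173/8, q_B = (130 − 367/4)/2 = 153/8, q_Y = (102 − 367/4)/2 = 41/8.

5.13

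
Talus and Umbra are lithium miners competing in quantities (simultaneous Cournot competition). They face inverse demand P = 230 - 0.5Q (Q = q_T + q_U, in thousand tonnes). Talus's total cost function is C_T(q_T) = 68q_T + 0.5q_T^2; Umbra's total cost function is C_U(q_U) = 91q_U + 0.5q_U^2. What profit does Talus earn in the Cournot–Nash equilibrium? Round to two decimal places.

Talus's profit: π_T = (230 - 0.5Q)q_T - (68q_T + (1/2)q_T²). Setting ∂π_T/∂q_T = 0: 162 - 2q_T - (1/2)(q_U) = 0.
Umbra's first-order condition: 139 - 2q_U - (1/2)(q_T) = 0.
Rearranging gives the reaction functions q_T = (162 - (1/2)q_U)/2 and q_U = (139 - (1/2)q_T)/2.
Solving the pair: q_T = 1018/15, q_U = 788/15.
Price P = 230 - (1/2)·(602/5) = 849/5.
Talus's profit: (849/5)·(1018/15) - 68·(1018/15) - (1/2)(1018/15)² = 4605.8844.

4605.88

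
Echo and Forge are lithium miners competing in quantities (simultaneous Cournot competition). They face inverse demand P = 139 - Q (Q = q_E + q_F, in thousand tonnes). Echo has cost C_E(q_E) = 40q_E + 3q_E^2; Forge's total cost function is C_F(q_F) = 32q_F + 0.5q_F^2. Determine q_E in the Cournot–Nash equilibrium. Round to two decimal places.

Echo's profit: π_E = (139 - Q)q_E - (40q_E + 3q_E²). Setting ∂π_E/∂q_E = 0: 99 - 8q_E - (q_F) = 0.
Forge's profit: π_F = (139 - Q)q_F - (32q_F + (1/2)q_F²). Setting ∂π_F/∂q_F = 0: 107 - 3q_F - (q_E) = 0.
So q_E = (99 - q_F)/8 and q_F = (107 - q_E)/3.
Solving the pair: q_E = 190/23, q_F = 757/23.

8.26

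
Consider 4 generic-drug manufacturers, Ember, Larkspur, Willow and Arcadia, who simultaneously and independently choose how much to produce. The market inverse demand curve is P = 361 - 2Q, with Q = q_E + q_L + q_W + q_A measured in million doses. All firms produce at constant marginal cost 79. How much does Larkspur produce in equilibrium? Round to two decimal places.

A representative firm's profit is π_i = q_i(361 - 2Q) - 79q_i.
Setting ∂π_i/∂q_i = 0 with rivals' quantities fixed: 282 - 4q_i - 2·Σ_{j≠i} q_j = 0.
With identical firms every q_j equals q_i, so Σ_{j≠i} q_j = 3q_i and 282 = 10q_i, giving q_i = 141/5.

28.20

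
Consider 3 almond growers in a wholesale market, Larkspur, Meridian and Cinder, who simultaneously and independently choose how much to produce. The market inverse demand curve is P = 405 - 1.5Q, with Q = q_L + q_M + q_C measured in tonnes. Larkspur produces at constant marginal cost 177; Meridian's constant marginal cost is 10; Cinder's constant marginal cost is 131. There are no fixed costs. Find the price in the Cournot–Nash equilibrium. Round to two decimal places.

Larkspur's profit: π_L = (405 - 1.5Q)q_L - (177q_L). Setting ∂π_L/∂q_L = 0: 228 - 3q_L - (3/2)(q_M + q_C) = 0.
Meridian's first-order condition: 395 - 3q_M - (3/2)(q_L + q_C) = 0.
Cinder's profit: π_C = (405 - 1.5Q)q_C - (131q_C). Setting ∂π_C/∂q_C = 0: 274 - 3q_C - (3/2)(q_L + q_M) = 0.
Adding the 3 first-order conditions: 897 − 6Q = 0, so Q = 299/2.
Back-substituting: q_L = (228 − 897/4)/(3/2) = 5/2, q_M = (395 − 897/4)/(3/2) = 683/6, q_C = (274 − 897/4)/(3/2) = 199/6.
Total output Q = 299/2, so price P = 405 - (3/2)·(299/2) = 723/4.

180.75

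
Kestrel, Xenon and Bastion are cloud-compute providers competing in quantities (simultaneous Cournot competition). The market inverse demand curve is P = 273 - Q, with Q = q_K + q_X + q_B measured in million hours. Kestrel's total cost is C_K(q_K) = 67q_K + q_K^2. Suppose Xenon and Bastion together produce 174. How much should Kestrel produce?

With rivals' combined output fixed at 174, Kestrel's profit is π_K = (273 - 174 - q_K)q_K - (67q_K + q_K²) = (99 - q_K)q_K - (67q_K + q_K²).
∂π_K/∂q_K = 32 - 4q_K = 0, so q_K = 8.

8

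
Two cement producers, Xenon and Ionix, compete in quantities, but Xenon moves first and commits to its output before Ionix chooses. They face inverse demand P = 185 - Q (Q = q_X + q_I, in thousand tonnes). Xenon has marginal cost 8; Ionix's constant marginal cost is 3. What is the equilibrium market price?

Solve by backward induction. Given q_X, the follower Ionix maximises π_I = (185 - q_X - q_I)q_I - 3q_I.
Setting the follower's marginal profit to zero, 182 - q_X - 2q_I = 0, i.e. q_I = (182 - q_X)/2.
Xenon substitutes q_I(q_X) into its own profit: π_X = q_X(185 - q_X - (182 - q_X)/2) - 8q_X = (94 - (1/2)q_X)q_X - 8q_X.
The leader's first-order condition 86 - q_X = 0 yields q_X = 86.
Then q_I = (182 - 86)/2 = 48.
Total output Q = 134, so price P = 185 - 134 = 51.

51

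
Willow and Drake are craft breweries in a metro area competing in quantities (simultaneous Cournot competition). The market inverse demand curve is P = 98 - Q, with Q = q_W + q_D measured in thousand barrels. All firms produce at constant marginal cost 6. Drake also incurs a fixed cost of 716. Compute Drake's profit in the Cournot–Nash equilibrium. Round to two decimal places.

224.44

Each firm earns π_i = (98 - Q)q_i - 6q_i.
First-order condition (treating rivals' output as given): 92 - 2q_i - q_j = 0.
With identical firms every q_j equals q_i, so q_j = q_i and 92 = 3q_i, giving q_i = 92/3.
Price P = 98 - 184/3 = 110/3.
Drake's profit: (110/3 - 6)·(92/3) - 716 = 224.4444.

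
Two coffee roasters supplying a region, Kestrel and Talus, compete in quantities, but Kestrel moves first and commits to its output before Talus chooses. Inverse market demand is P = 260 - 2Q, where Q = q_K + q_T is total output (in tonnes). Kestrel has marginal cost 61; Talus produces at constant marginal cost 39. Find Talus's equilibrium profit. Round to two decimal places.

2194.53

The follower Talus best-responds to any q_K: π_T = (260 - 2Q)q_T - 39q_T.
Follower FOC: 221 - 2q_K - 4q_T = 0, so q_T(q_K) = (221 - 2q_K)/4.
Kestrel substitutes q_T(q_K) into its own profit: π_K = q_K(260 - 2q_K - (221 - 2q_K)/2) - 61q_K = (299/2 - q_K)q_K - 61q_K.
Maximising: ∂π_K/∂q_K = 177/2 - 2q_K = 0, giving q_K = 177/4.
Then q_T = (221 - 2·(177/4))/4 = 265/8.
Price P = 260 - 2·(619/8) = 421/4.
Talus's profit: (421/4 - 39)·(265/8) = 2194.5313.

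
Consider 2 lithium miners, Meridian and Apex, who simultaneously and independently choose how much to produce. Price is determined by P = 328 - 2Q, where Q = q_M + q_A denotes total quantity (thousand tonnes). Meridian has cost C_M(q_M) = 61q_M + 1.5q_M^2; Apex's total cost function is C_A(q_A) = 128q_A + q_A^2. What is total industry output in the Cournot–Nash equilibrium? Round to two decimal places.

54.42

Meridian's profit: π_M = (328 - 2Q)q_M - (61q_M + (3/2)q_M²). Setting ∂π_M/∂q_M = 0: 267 - 7q_M - 2(q_A) = 0.
Apex's profit: π_A = (328 - 2Q)q_A - (128q_A + q_A²). Setting ∂π_A/∂q_A = 0: 200 - 6q_A - 2(q_M) = 0.
Rearranging gives the reaction functions q_M = (267 - 2q_A)/7 and q_A = (200 - 2q_M)/6.
Solving the pair: q_M = 601/19, q_A = 433/19.
Total output Q = 601/19 + 433/19 = 1034/19.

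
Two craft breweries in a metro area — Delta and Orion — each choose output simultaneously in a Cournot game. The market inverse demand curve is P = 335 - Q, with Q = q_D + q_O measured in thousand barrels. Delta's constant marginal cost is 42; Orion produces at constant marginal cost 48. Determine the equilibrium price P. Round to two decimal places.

141.67

Delta's profit: π_D = (335 - Q)q_D - (42q_D). Setting ∂π_D/∂q_D = 0: 293 - 2q_D - (q_O) = 0.
Orion's profit: π_O = (335 - Q)q_O - (48q_O). Setting ∂π_O/∂q_O = 0: 287 - 2q_O - (q_D) = 0.
Rearranging gives the reaction functions q_D = (293 - q_O)/2 and q_O = (287 - q_D)/2.
Substituting one into the other gives q_D = 299/3 and q_O = 281/3.
Total output Q = 580/3, so price P = 335 - 580/3 = 425/3.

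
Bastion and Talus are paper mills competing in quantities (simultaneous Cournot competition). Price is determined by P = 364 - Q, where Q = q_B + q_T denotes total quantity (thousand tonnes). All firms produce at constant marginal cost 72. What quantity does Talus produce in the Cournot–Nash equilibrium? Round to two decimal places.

97.33

A representative firm's profit is π_i = q_i(364 - Q) - 72q_i.
First-order condition (treating rivals' output as given): 292 - 2q_i - q_j = 0.
With identical firms every q_j equals q_i, so q_j = q_i and 292 = 3q_i, giving q_i = 292/3.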